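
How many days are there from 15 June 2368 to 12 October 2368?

June 2368: 30 − 15 = 15 days remain.
Then July (31), August (31), September (30): 31 + 31 + 30 = 92 days.
October 1–12, 2368: 12 days.
Total: 15 + 92 + 12 = 119 days.

119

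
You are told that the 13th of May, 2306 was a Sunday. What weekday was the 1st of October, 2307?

Tuesday

May 13, 2306 → May 13, 2307: 365 days.
May 2307: 31 − 13 = 18 days remain.
Then June (30), July (31), August (31), September (30): 30 + 31 + 31 + 30 = 122 days.
October 1, 2307: 1 day.
Residual: 141 days.
Total: 506 days.
506 mod 7 = 2, so 2 days after Sunday is Tuesday.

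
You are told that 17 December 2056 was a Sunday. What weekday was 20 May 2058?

Monday

Day-of-year of December 17, 2056: 352.
Day-of-year of May 20, 2058: 140.
2056 has 366 days, so 366 − 352 = 14 days remain in 2056.
Full years: 2057: 365. Sum = 365.
Total: 14 + 365 + 140 = 519 days.
519 mod 7 = 1, so 1 day after Sunday is Monday.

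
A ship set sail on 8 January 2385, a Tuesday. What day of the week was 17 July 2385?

January 2385: 31 − 8 = 23 days remain.
Then February 2385 (28), March (31), April (30), May (31), June (30): 28 + 31 + 30 + 31 + 30 = 150 days.
July 1–17, 2385: 17 days.
Total: 23 + 150 + 17 = 190 days.
190 mod 7 = 1, so 1 day after Tuesday is Wednesday.

Wednesday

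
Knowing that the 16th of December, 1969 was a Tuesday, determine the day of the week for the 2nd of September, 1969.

Tuesday

Count forward from the earlier date (September 2, 1969) to the later (December 16, 1969):
September 1969: 30 − 2 = 28 days remain.
Then October (31), November (30): 31 + 30 = 61 days.
December 1–16, 1969: 16 days.
Total: 28 + 61 + 16 = 105 days.
105 is a multiple of 7, so the 2nd of September, 1969 falls on the same weekday: Tuesday.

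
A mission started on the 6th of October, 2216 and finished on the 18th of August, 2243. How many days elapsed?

From October 6, 2216 to October 6, 2242: 26 years, of which 6 contain a Feb 29 — 20×365 + 6×366 = 9496 days.
October 2242: 31 − 6 = 25 days remain.
Then 9 full months totalling 273 days.
August 1–18, 2243: 18 days.
Residual: 316 days.
Total: 9812 days.

9812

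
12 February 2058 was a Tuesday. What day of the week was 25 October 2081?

Day-of-year of February 12, 2058: 43.
Day-of-year of October 25, 2081: 298.
2058 has 365 days, so 365 − 43 = 322 days remain in 2058.
Full years 2059–2080: 16 common + 6 leap = 16×365 + 6×366 = 8036 days.
Total: 322 + 8036 + 298 = 8656 days.
8656 mod 7 = 4, so 4 days after Tuesday is Saturday.

Saturday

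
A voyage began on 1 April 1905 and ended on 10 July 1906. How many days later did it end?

April 1, 1905 → April 1, 1906: 365 days.
April 1906: 30 − 1 = 29 days remain.
Then May (31), June (30): 31 + 30 = 61 days.
July 1–10, 1906: 10 days.
Residual: 100 days.
Total: 465 days.

465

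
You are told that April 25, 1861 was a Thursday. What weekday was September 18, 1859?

Sunday

Count forward from the earlier date (September 18, 1859) to the later (April 25, 1861):
September 1859: 30 − 18 = 12 days remain.
Then 18 full months totalling 548 days.
April 1–25, 1861: 25 days.
Total: 12 + 548 + 25 = 585 days.
585 mod 7 = 4, so 4 days before Thursday is Sunday.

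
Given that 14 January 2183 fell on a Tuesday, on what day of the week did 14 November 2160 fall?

Count forward from the earlier date (November 14, 2160) to the later (January 14, 2183):
From November 14, 2160 to November 14, 2182: 22 years, of which 5 contain a Feb 29 — 17×365 + 5×366 = 8035 days.
November 2182: 30 − 14 = 16 days remain.
Then December (31): 31 days.
January 1–14, 2183: 14 days.
Residual: 61 days.
Total: 8096 days.
8096 mod 7 = 4, so 4 days before Tuesday is Friday.

Friday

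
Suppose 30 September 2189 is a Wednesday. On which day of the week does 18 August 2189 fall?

Count forward from the earlier date (August 18, 2189) to the later (September 30, 2189):
August 2189: 31 − 18 = 13 days remain.
September 1–30, 2189: 30 days.
Total: 13 + 30 = 43 days.
43 mod 7 = 1, so 1 day before Wednesday is Tuesday.

Tuesday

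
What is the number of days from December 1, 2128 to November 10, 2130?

709

Day-of-year of December 1, 2128: 336.
Day-of-year of November 10, 2130: 314.
2128 has 366 days, so 366 − 336 = 30 days remain in 2128.
Full years: 2129: 365. Sum = 365.
Total: 30 + 365 + 314 = 709 days.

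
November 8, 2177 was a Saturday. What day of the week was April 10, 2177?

Count forward from the earlier date (April 10, 2177) to the later (November 8, 2177):
April 2177: 30 − 10 = 20 days remain.
Then May (31), June (30), July (31), August (31), September (30), October (31): 31 + 30 + 31 + 31 + 30 + 31 = 184 days.
November 1–8, 2177: 8 days.
Total: 20 + 184 + 8 = 212 days.
212 mod 7 = 2, so 2 days before Saturday is Thursday.

Thursday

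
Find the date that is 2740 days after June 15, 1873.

December 15, 1880

Count 2740 days after June 15, 1873:
Day-of-year of June 15, 1873: 166.
Day-of-year of December 15, 1880: 350.
1873 has 365 days, so 365 − 166 = 199 days remain in 1873.
Full years: 1874: 365; 1875: 365; 1876: 366; 1877: 365; 1878: 365; 1879: 365. Sum = 2191.
Total: 199 + 2191 + 350 = 2740 days.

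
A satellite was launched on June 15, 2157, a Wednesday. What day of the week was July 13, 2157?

Wednesday

June 2157: 30 − 15 = 15 days remain.
July 1–13, 2157: 13 days.
Total: 15 + 13 = 28 days.
28 is a multiple of 7, so July 13, 2157 falls on the same weekday: Wednesday.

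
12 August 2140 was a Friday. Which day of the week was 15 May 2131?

Tuesday

Count forward from the earlier date (May 15, 2131) to the later (August 12, 2140):
Day-of-year of May 15, 2131: 135.
Day-of-year of August 12, 2140: 225.
2131 has 365 days, so 365 − 135 = 230 days remain in 2131.
Full years 2132–2139: 6 common + 2 leap = 6×365 + 2×366 = 2922 days.
Total: 230 + 2922 + 225 = 3377 days.
3377 mod 7 = 3, so 3 days before Friday is Tuesday.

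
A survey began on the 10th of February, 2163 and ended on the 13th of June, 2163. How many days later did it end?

123

February 2163: 28 − 10 = 18 days remain (2163 is not a leap year, so February has 28 days).
Then March (31), April (30), May (31): 31 + 30 + 31 = 92 days.
June 1–13, 2163: 13 days.
Total: 18 + 92 + 13 = 123 days.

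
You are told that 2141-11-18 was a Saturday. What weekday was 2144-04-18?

Saturday

November 18, 2141 → November 18, 2142: 365 days.
November 18, 2142 → November 18, 2143: 365 days.
November 2143: 30 − 18 = 12 days remain.
Then December (31), January (31), February 2144 (29), March (31): 31 + 31 + 29 + 31 = 122 days.
April 1–18, 2144: 18 days.
Residual: 152 days.
Total: 882 days.
882 is a multiple of 7, so 2144-04-18 falls on the same weekday: Saturday.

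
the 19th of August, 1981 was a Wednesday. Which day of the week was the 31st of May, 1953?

Count forward from the earlier date (May 31, 1953) to the later (August 19, 1981):
Day-of-year of May 31, 1953: 151.
Day-of-year of August 19, 1981: 231.
1953 has 365 days, so 365 − 151 = 214 days remain in 1953.
Full years 1954–1980: 20 common + 7 leap = 20×365 + 7×366 = 9862 days.
Total: 214 + 9862 + 231 = 10307 days.
10307 mod 7 = 3, so 3 days before Wednesday is Sunday.

Sunday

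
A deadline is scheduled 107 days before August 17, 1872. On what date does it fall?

May 2, 1872

Count 107 days before August 17, 1872:
May 1872: 31 − 2 = 29 days remain.
Then June (30), July (31): 30 + 31 = 61 days.
August 1–17, 1872: 17 days.
Total: 29 + 61 + 17 = 107 days.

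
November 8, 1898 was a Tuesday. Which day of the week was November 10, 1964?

Day-of-year of November 8, 1898: 312.
Day-of-year of November 10, 1964: 315.
1898 has 365 days, so 365 − 312 = 53 days remain in 1898.
Full years 1899–1963: 50 common + 15 leap = 50×365 + 15×366 = 23740 days.
Total: 53 + 23740 + 315 = 24108 days.
24108 is a multiple of 7, so November 10, 1964 falls on the same weekday: Tuesday.

Tuesday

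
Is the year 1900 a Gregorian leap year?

No

1900 is not a leap year (divisible by 100 but not 400).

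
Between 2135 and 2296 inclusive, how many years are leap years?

40

Years divisible by 4: 2136, 2140, …, 2296 — 41 in all.
Of these, 2200 is divisible by 100 but not 400, so not leap.
Leap years: 41 − 1 = 40.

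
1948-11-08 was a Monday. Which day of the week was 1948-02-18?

Wednesday

Count forward from the earlier date (February 18, 1948) to the later (November 8, 1948):
February 1948: 29 − 18 = 11 days remain (1948 is a leap year, so February has 29 days).
Then March (31), April (30), May (31), June (30), July (31), August (31), September (30), October (31): 31 + 30 + 31 + 30 + 31 + 31 + 30 + 31 = 245 days.
November 1–8, 1948: 8 days.
Total: 11 + 245 + 8 = 264 days.
264 mod 7 = 5, so 5 days before Monday is Wednesday.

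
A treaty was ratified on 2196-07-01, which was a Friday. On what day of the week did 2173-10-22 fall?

Count forward from the earlier date (October 22, 2173) to the later (July 1, 2196):
From October 22, 2173 to October 22, 2195: 22 years, of which 5 contain a Feb 29 — 17×365 + 5×366 = 8035 days.
October 2195: 31 − 22 = 9 days remain.
Then November (30), December (31), January (31), February 2196 (29), March (31), April (30), May (31), June (30): 30 + 31 + 31 + 29 + 31 + 30 + 31 + 30 = 243 days.
July 1, 2196: 1 day.
Residual: 253 days.
Total: 8288 days.
8288 is a multiple of 7, so 2173-10-22 falls on the same weekday: Friday.

Friday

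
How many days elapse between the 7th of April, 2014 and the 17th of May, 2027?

4788

Day-of-year of April 7, 2014: 97.
Day-of-year of May 17, 2027: 137.
2014 has 365 days, so 365 − 97 = 268 days remain in 2014.
Full years 2015–2026: 9 common + 3 leap = 9×365 + 3×366 = 4383 days.
Total: 268 + 4383 + 137 = 4788 days.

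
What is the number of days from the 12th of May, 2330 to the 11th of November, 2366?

Day-of-year of May 12, 2330: 132.
Day-of-year of November 11, 2366: 315.
2330 has 365 days, so 365 − 132 = 233 days remain in 2330.
Full years 2331–2365: 26 common + 9 leap = 26×365 + 9×366 = 12784 days.
Total: 233 + 12784 + 315 = 13332 days.

13332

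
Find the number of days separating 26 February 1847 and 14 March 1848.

382

Day-of-year of February 26, 1847: 57.
Day-of-year of March 14, 1848: 74.
1847 has 365 days, so 365 − 57 = 308 days remain in 1847.
Total: 308 + 74 = 382 days.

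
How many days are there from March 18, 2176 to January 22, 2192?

5788

From March 18, 2176 to March 18, 2191: 15 years, of which 3 contain a Feb 29 — 12×365 + 3×366 = 5478 days.
March 2191: 31 − 18 = 13 days remain.
Then 9 full months totalling 275 days.
January 1–22, 2192: 22 days.
Residual: 310 days.
Total: 5788 days.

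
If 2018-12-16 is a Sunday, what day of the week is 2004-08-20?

Friday

Count forward from the earlier date (August 20, 2004) to the later (December 16, 2018):
Day-of-year of August 20, 2004: 233.
Day-of-year of December 16, 2018: 350.
2004 has 366 days, so 366 − 233 = 133 days remain in 2004.
Full years 2005–2017: 10 common + 3 leap = 10×365 + 3×366 = 4748 days.
Total: 133 + 4748 + 350 = 5231 days.
5231 mod 7 = 2, so 2 days before Sunday is Friday.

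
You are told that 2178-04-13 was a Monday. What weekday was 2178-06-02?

April 2178: 30 − 13 = 17 days remain.
Then May (31): 31 days.
June 1–2, 2178: 2 days.
Total: 17 + 31 + 2 = 50 days.
50 mod 7 = 1, so 1 day after Monday is Tuesday.

Tuesday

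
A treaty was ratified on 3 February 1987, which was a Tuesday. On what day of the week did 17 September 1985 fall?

Tuesday

Count forward from the earlier date (September 17, 1985) to the later (February 3, 1987):
Day-of-year of September 17, 1985: 260.
Day-of-year of February 3, 1987: 34.
1985 has 365 days, so 365 − 260 = 105 days remain in 1985.
Full years: 1986: 365. Sum = 365.
Total: 105 + 365 + 34 = 504 days.
504 is a multiple of 7, so 17 September 1985 falls on the same weekday: Tuesday.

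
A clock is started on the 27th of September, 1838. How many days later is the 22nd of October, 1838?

September 1838: 30 − 27 = 3 days remain.
October 1–22, 1838: 22 days.
Total: 3 + 22 = 25 days.

25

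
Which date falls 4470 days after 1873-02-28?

1885-05-26

Count 4470 days after February 28, 1873:
From February 28, 1873 to February 28, 1885: 12 years, of which 3 contain a Feb 29 — 9×365 + 3×366 = 4383 days.
February 1885: 28 − 28 = 0 days remain (1885 is not a leap year, so February has 28 days).
Then March (31), April (30): 31 + 30 = 61 days.
May 1–26, 1885: 26 days.
Residual: 87 days.
Total: 4470 days.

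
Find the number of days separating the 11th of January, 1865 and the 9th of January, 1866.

363

January 1865: 31 − 11 = 20 days remain.
Then 11 full months totalling 334 days.
January 1–9, 1866: 9 days.
Residual: 363 days.
Total: 363 days.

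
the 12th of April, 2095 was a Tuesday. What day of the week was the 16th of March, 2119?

Thursday

From April 12, 2095 to April 12, 2118: 23 years, of which 5 contain a Feb 29 — 18×365 + 5×366 = 8400 days.
(2100 is not a leap year (divisible by 100 but not 400).)
April 2118: 30 − 12 = 18 days remain.
Then 10 full months totalling 304 days.
March 1–16, 2119: 16 days.
Residual: 338 days.
Total: 8738 days.
8738 mod 7 = 2, so 2 days after Tuesday is Thursday.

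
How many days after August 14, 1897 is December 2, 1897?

110

August 1897: 31 − 14 = 17 days remain.
Then September (30), October (31), November (30): 30 + 31 + 30 = 91 days.
December 1–2, 1897: 2 days.
Total: 17 + 91 + 2 = 110 days.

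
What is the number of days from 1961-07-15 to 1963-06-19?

704

Day-of-year of July 15, 1961: 196.
Day-of-year of June 19, 1963: 170.
1961 has 365 days, so 365 − 196 = 169 days remain in 1961.
Full years: 1962: 365. Sum = 365.
Total: 169 + 365 + 170 = 704 days.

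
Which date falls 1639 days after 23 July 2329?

17 January 2334

Count 1639 days after July 23, 2329:
July 23, 2329 → July 23, 2330: 365 days.
July 23, 2330 → July 23, 2331: 365 days.
July 23, 2331 → July 23, 2332: 366 days (2332 is a leap year).
July 23, 2332 → July 23, 2333: 365 days.
July 2333: 31 − 23 = 8 days remain.
Then August (31), September (30), October (31), November (30), December (31): 31 + 30 + 31 + 30 + 31 = 153 days.
January 1–17, 2334: 17 days.
Residual: 178 days.
Total: 1639 days.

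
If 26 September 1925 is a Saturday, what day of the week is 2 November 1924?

Count forward from the earlier date (November 2, 1924) to the later (September 26, 1925):
Day-of-year of November 2, 1924: 307.
Day-of-year of September 26, 1925: 269.
1924 has 366 days, so 366 − 307 = 59 days remain in 1924.
Total: 59 + 269 = 328 days.
328 mod 7 = 6, so 6 days before Saturday is Sunday.

Sunday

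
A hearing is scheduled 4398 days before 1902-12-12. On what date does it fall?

1890-11-26

Count 4398 days before December 12, 1902:
From November 26, 1890 to November 26, 1902: 12 years, of which 2 contain a Feb 29 — 10×365 + 2×366 = 4382 days.
(1900 is not a leap year (divisible by 100 but not 400).)
November 1902: 30 − 26 = 4 days remain.
December 1–12, 1902: 12 days.
Residual: 16 days.
Total: 4398 days.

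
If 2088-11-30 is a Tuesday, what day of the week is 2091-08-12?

November 30, 2088 → November 30, 2089: 365 days.
November 30, 2089 → November 30, 2090: 365 days.
November 2090: 30 − 30 = 0 days remain.
Then December (31), January (31), February 2091 (28), March (31), April (30), May (31), June (30), July (31): 31 + 31 + 28 + 31 + 30 + 31 + 30 + 31 = 243 days.
August 1–12, 2091: 12 days.
Residual: 255 days.
Total: 985 days.
985 mod 7 = 5, so 5 days after Tuesday is Sunday.

Sunday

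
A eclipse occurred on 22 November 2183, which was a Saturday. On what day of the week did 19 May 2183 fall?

Count forward from the earlier date (May 19, 2183) to the later (November 22, 2183):
May 2183: 31 − 19 = 12 days remain.
Then June (30), July (31), August (31), September (30), October (31): 30 + 31 + 31 + 30 + 31 = 153 days.
November 1–22, 2183: 22 days.
Total: 12 + 153 + 22 = 187 days.
187 mod 7 = 5, so 5 days before Saturday is Monday.

Monday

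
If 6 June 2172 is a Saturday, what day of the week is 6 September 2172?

June 2172: 30 − 6 = 24 days remain.
Then July (31), August (31): 31 + 31 = 62 days.
September 1–6, 2172: 6 days.
Total: 24 + 62 + 6 = 92 days.
92 mod 7 = 1, so 1 day after Saturday is Sunday.

Sunday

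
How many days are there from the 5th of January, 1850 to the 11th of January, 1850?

6

Within January 1850: 11 − 5 = 6 days.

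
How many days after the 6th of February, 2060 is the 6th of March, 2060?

29

February 2060: 29 − 6 = 23 days remain (2060 is a leap year, so February has 29 days).
March 1–6, 2060: 6 days.
Total: 23 + 6 = 29 days.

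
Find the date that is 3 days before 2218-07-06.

2218-07-03

Count 3 days before July 6, 2218:
Within July 2218: 6 − 3 = 3 days.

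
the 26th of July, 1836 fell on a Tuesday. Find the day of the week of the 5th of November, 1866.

Monday

Day-of-year of July 26, 1836: 208.
Day-of-year of November 5, 1866: 309.
1836 has 366 days, so 366 − 208 = 158 days remain in 1836.
Full years 1837–1865: 22 common + 7 leap = 22×365 + 7×366 = 10592 days.
Total: 158 + 10592 + 309 = 11059 days.
11059 mod 7 = 6, so 6 days after Tuesday is Monday.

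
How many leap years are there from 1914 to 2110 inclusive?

48

Years divisible by 4: 1916, 1920, …, 2108 — 49 in all.
Of these, 2100 is divisible by 100 but not 400, so not leap.
2000 is divisible by 400, so still leap.
Leap years: 49 − 1 = 48.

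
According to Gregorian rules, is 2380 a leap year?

2380 is a leap year.

Yes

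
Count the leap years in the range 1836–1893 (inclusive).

15

Years divisible by 4: 1836, 1840, …, 1892 — 15 in all.
No century exceptions apply. Count: 15.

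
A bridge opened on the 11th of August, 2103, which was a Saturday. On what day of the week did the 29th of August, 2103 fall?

Wednesday

Within August 2103: 29 − 11 = 18 days.
18 mod 7 = 4, so 4 days after Saturday is Wednesday.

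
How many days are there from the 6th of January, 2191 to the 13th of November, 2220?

10903

Day-of-year of January 6, 2191: 6.
Day-of-year of November 13, 2220: 318.
2191 has 365 days, so 365 − 6 = 359 days remain in 2191.
Full years 2192–2219: 22 common + 6 leap = 22×365 + 6×366 = 10226 days.
Total: 359 + 10226 + 318 = 10903 days.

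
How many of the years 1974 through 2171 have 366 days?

48

Years divisible by 4: 1976, 1980, …, 2168 — 49 in all.
Of these, 2100 is divisible by 100 but not 400, so not leap.
2000 is divisible by 400, so still leap.
Leap years: 49 − 1 = 48.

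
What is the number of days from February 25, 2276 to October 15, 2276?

February 2276: 29 − 25 = 4 days remain (2276 is a leap year, so February has 29 days).
Then March (31), April (30), May (31), June (30), July (31), August (31), September (30): 31 + 30 + 31 + 30 + 31 + 31 + 30 = 214 days.
October 1–15, 2276: 15 days.
Total: 4 + 214 + 15 = 233 days.

233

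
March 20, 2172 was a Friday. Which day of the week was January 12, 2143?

Count forward from the earlier date (January 12, 2143) to the later (March 20, 2172):
Day-of-year of January 12, 2143: 12.
Day-of-year of March 20, 2172: 80.
2143 has 365 days, so 365 − 12 = 353 days remain in 2143.
Full years 2144–2171: 21 common + 7 leap = 21×365 + 7×366 = 10227 days.
Total: 353 + 10227 + 80 = 10660 days.
10660 mod 7 = 6, so 6 days before Friday is Saturday.

Saturday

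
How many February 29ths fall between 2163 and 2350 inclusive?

Years divisible by 4: 2164, 2168, …, 2348 — 47 in all.
Of these, 2200, 2300 are divisible by 100 but not 400, so not leap.
Leap years: 47 − 2 = 45.

45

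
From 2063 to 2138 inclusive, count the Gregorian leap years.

Years divisible by 4: 2064, 2068, …, 2136 — 19 in all.
Of these, 2100 is divisible by 100 but not 400, so not leap.
Leap years: 19 − 1 = 18.

18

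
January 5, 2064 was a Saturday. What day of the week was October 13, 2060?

Count forward from the earlier date (October 13, 2060) to the later (January 5, 2064):
Day-of-year of October 13, 2060: 287.
Day-of-year of January 5, 2064: 5.
2060 has 366 days, so 366 − 287 = 79 days remain in 2060.
Full years: 2061: 365; 2062: 365; 2063: 365. Sum = 1095.
Total: 79 + 1095 + 5 = 1179 days.
1179 mod 7 = 3, so 3 days before Saturday is Wednesday.

Wednesday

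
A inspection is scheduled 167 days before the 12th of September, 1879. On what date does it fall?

the 29th of March, 1879

Count 167 days before September 12, 1879:
March 1879: 31 − 29 = 2 days remain.
Then April (30), May (31), June (30), July (31), August (31): 30 + 31 + 30 + 31 + 31 = 153 days.
September 1–12, 1879: 12 days.
Total: 2 + 153 + 12 = 167 days.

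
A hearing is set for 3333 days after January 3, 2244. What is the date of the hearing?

February 17, 2253

Count 3333 days after January 3, 2244:
Day-of-year of January 3, 2244: 3.
Day-of-year of February 17, 2253: 48.
2244 has 366 days, so 366 − 3 = 363 days remain in 2244.
Full years 2245–2252: 6 common + 2 leap = 6×365 + 2×366 = 2922 days.
Total: 363 + 2922 + 48 = 3333 days.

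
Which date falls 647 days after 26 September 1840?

5 July 1842

Count 647 days after September 26, 1840:
Day-of-year of September 26, 1840: 270.
Day-of-year of July 5, 1842: 186.
1840 has 366 days, so 366 − 270 = 96 days remain in 1840.
Full years: 1841: 365. Sum = 365.
Total: 96 + 365 + 186 = 647 days.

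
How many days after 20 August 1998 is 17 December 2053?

From August 20, 1998 to August 20, 2053: 55 years, of which 14 contain a Feb 29 — 41×365 + 14×366 = 20089 days.
(2000 is a leap year (divisible by 400).)
August 2053: 31 − 20 = 11 days remain.
Then September (30), October (31), November (30): 30 + 31 + 30 = 91 days.
December 1–17, 2053: 17 days.
Residual: 119 days.
Total: 20208 days.

20208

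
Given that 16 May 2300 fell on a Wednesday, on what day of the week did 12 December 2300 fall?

May 2300: 31 − 16 = 15 days remain.
Then June (30), July (31), August (31), September (30), October (31), November (30): 30 + 31 + 31 + 30 + 31 + 30 = 183 days.
December 1–12, 2300: 12 days.
Total: 15 + 183 + 12 = 210 days.
210 is a multiple of 7, so 12 December 2300 falls on the same weekday: Wednesday.

Wednesday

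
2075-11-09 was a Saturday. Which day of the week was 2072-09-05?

Count forward from the earlier date (September 5, 2072) to the later (November 9, 2075):
Day-of-year of September 5, 2072: 249.
Day-of-year of November 9, 2075: 313.
2072 has 366 days, so 366 − 249 = 117 days remain in 2072.
Full years: 2073: 365; 2074: 365. Sum = 730.
Total: 117 + 730 + 313 = 1160 days.
1160 mod 7 = 5, so 5 days before Saturday is Monday.

Monday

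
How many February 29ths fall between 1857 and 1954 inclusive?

Years divisible by 4: 1860, 1864, …, 1952 — 24 in all.
Of these, 1900 is divisible by 100 but not 400, so not leap.
Leap years: 24 − 1 = 23.

23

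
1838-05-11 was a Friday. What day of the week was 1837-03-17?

Count forward from the earlier date (March 17, 1837) to the later (May 11, 1838):
Day-of-year of March 17, 1837: 76.
Day-of-year of May 11, 1838: 131.
1837 has 365 days, so 365 − 76 = 289 days remain in 1837.
Total: 289 + 131 = 420 days.
420 is a multiple of 7, so 1837-03-17 falls on the same weekday: Friday.

Friday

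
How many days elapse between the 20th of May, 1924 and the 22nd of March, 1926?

671

May 20, 1924 → May 20, 1925: 365 days.
May 1925: 31 − 20 = 11 days remain.
Then 9 full months totalling 273 days.
March 1–22, 1926: 22 days.
Residual: 306 days.
Total: 671 days.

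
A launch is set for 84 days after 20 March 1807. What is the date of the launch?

12 June 1807

Count 84 days after March 20, 1807:
March 1807: 31 − 20 = 11 days remain.
Then April (30), May (31): 30 + 31 = 61 days.
June 1–12, 1807: 12 days.
Total: 11 + 61 + 12 = 84 days.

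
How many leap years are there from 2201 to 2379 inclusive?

43

Years divisible by 4: 2204, 2208, …, 2376 — 44 in all.
Of these, 2300 is divisible by 100 but not 400, so not leap.
Leap years: 44 − 1 = 43.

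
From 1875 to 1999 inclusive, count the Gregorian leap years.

30

Years divisible by 4: 1876, 1880, …, 1996 — 31 in all.
Of these, 1900 is divisible by 100 but not 400, so not leap.
Leap years: 31 − 1 = 30.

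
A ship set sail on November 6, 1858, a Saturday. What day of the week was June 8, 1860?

November 6, 1858 → November 6, 1859: 365 days.
November 1859: 30 − 6 = 24 days remain.
Then December (31), January (31), February 1860 (29), March (31), April (30), May (31): 31 + 31 + 29 + 31 + 30 + 31 = 183 days.
June 1–8, 1860: 8 days.
Residual: 215 days.
Total: 580 days.
580 mod 7 = 6, so 6 days after Saturday is Friday.

Friday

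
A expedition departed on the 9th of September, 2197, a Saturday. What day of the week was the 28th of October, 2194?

Count forward from the earlier date (October 28, 2194) to the later (September 9, 2197):
October 28, 2194 → October 28, 2195: 365 days.
October 28, 2195 → October 28, 2196: 366 days (2196 is a leap year).
October 2196: 31 − 28 = 3 days remain.
Then 10 full months totalling 304 days.
September 1–9, 2197: 9 days.
Residual: 316 days.
Total: 1047 days.
1047 mod 7 = 4, so 4 days before Saturday is Tuesday.

Tuesday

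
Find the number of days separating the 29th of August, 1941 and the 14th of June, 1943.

August 1941: 31 − 29 = 2 days remain.
Then 21 full months totalling 638 days.
June 1–14, 1943: 14 days.
Total: 2 + 638 + 14 = 654 days.

654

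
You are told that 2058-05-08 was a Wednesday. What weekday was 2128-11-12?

Day-of-year of May 8, 2058: 128.
Day-of-year of November 12, 2128: 317.
2058 has 365 days, so 365 − 128 = 237 days remain in 2058.
Full years 2059–2127: 53 common + 16 leap = 53×365 + 16×366 = 25201 days.
Total: 237 + 25201 + 317 = 25755 days.
25755 mod 7 = 2, so 2 days after Wednesday is Friday.

Friday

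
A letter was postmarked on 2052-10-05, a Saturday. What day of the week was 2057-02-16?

Friday

October 5, 2052 → October 5, 2053: 365 days.
October 5, 2053 → October 5, 2054: 365 days.
October 5, 2054 → October 5, 2055: 365 days.
October 5, 2055 → October 5, 2056: 366 days (2056 is a leap year).
October 2056: 31 − 5 = 26 days remain.
Then November (30), December (31), January (31): 30 + 31 + 31 = 92 days.
February 1–16, 2057: 16 days (2057 is not a leap year).
Residual: 134 days.
Total: 1595 days.
1595 mod 7 = 6, so 6 days after Saturday is Friday.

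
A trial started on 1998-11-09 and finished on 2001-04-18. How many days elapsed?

891

Day-of-year of November 9, 1998: 313.
Day-of-year of April 18, 2001: 108.
1998 has 365 days, so 365 − 313 = 52 days remain in 1998.
Full years: 1999: 365; 2000: 366. Sum = 731.
Total: 52 + 731 + 108 = 891 days.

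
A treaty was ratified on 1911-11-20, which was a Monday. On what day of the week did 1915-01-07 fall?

Day-of-year of November 20, 1911: 324.
Day-of-year of January 7, 1915: 7.
1911 has 365 days, so 365 − 324 = 41 days remain in 1911.
Full years: 1912: 366; 1913: 365; 1914: 365. Sum = 1096.
Total: 41 + 1096 + 7 = 1144 days.
1144 mod 7 = 3, so 3 days after Monday is Thursday.

Thursday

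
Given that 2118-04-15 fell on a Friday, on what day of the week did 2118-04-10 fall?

Sunday

Count forward from the earlier date (April 10, 2118) to the later (April 15, 2118):
Within April 2118: 15 − 10 = 5 days.
5 mod 7 = 5, so 5 days before Friday is Sunday.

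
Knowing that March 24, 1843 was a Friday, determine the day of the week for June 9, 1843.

Friday

March 1843: 31 − 24 = 7 days remain.
Then April (30), May (31): 30 + 31 = 61 days.
June 1–9, 1843: 9 days.
Total: 7 + 61 + 9 = 77 days.
77 is a multiple of 7, so June 9, 1843 falls on the same weekday: Friday.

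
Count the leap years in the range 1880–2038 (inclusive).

39

Years divisible by 4: 1880, 1884, …, 2036 — 40 in all.
Of these, 1900 is divisible by 100 but not 400, so not leap.
2000 is divisible by 400, so still leap.
Leap years: 40 − 1 = 39.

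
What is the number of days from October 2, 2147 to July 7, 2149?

644

October 2, 2147 → October 2, 2148: 366 days (2148 is a leap year).
October 2148: 31 − 2 = 29 days remain.
Then November (30), December (31), January (31), February 2149 (28), March (31), April (30), May (31), June (30): 30 + 31 + 31 + 28 + 31 + 30 + 31 + 30 = 242 days.
July 1–7, 2149: 7 days.
Residual: 278 days.
Total: 644 days.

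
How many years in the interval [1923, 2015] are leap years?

23

Years divisible by 4: 1924, 1928, …, 2012 — 23 in all.
2000 is divisible by 400, so still leap.
No century exceptions apply. Count: 23.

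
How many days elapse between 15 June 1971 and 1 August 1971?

47

June 1971: 30 − 15 = 15 days remain.
Then July (31): 31 days.
August 1, 1971: 1 day.
Total: 15 + 31 + 1 = 47 days.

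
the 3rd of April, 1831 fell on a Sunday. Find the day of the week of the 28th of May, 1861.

Day-of-year of April 3, 1831: 93.
Day-of-year of May 28, 1861: 148.
1831 has 365 days, so 365 − 93 = 272 days remain in 1831.
Full years 1832–1860: 21 common + 8 leap = 21×365 + 8×366 = 10593 days.
Total: 272 + 10593 + 148 = 11013 days.
11013 mod 7 = 2, so 2 days after Sunday is Tuesday.

Tuesday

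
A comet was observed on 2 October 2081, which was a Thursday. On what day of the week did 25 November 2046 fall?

Count forward from the earlier date (November 25, 2046) to the later (October 2, 2081):
Day-of-year of November 25, 2046: 329.
Day-of-year of October 2, 2081: 275.
2046 has 365 days, so 365 − 329 = 36 days remain in 2046.
Full years 2047–2080: 25 common + 9 leap = 25×365 + 9×366 = 12419 days.
Total: 36 + 12419 + 275 = 12730 days.
12730 mod 7 = 4, so 4 days before Thursday is Sunday.

Sunday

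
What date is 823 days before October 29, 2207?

July 28, 2205

Count 823 days before October 29, 2207:
July 28, 2205 → July 28, 2206: 365 days.
July 28, 2206 → July 28, 2207: 365 days.
July 2207: 31 − 28 = 3 days remain.
Then August (31), September (30): 31 + 30 = 61 days.
October 1–29, 2207: 29 days.
Residual: 93 days.
Total: 823 days.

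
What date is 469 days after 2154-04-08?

2155-07-21

Count 469 days after April 8, 2154:
April 8, 2154 → April 8, 2155: 365 days.
April 2155: 30 − 8 = 22 days remain.
Then May (31), June (30): 31 + 30 = 61 days.
July 1–21, 2155: 21 days.
Residual: 104 days.
Total: 469 days.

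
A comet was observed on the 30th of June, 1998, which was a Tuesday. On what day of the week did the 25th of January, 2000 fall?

June 1998: 30 − 30 = 0 days remain.
Then 18 full months totalling 549 days.
January 1–25, 2000: 25 days.
Total: 0 + 549 + 25 = 574 days.
574 is a multiple of 7, so the 25th of January, 2000 falls on the same weekday: Tuesday.

Tuesday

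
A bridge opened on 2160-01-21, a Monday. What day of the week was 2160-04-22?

January 2160: 31 − 21 = 10 days remain.
Then February 2160 (29), March (31): 29 + 31 = 60 days.
April 1–22, 2160: 22 days.
Total: 10 + 60 + 22 = 92 days.
92 mod 7 = 1, so 1 day after Monday is Tuesday.

Tuesday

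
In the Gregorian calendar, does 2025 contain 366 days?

2025 is not a leap year.

No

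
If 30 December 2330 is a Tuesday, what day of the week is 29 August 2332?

December 30, 2330 → December 30, 2331: 365 days.
December 2331: 31 − 30 = 1 day remains.
Then January (31), February 2332 (29), March (31), April (30), May (31), June (30), July (31): 31 + 29 + 31 + 30 + 31 + 30 + 31 = 213 days.
August 1–29, 2332: 29 days.
Residual: 243 days.
Total: 608 days.
608 mod 7 = 6, so 6 days after Tuesday is Monday.

Monday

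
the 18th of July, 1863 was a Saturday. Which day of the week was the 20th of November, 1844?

Wednesday

Count forward from the earlier date (November 20, 1844) to the later (July 18, 1863):
Day-of-year of November 20, 1844: 325.
Day-of-year of July 18, 1863: 199.
1844 has 366 days, so 366 − 325 = 41 days remain in 1844.
Full years 1845–1862: 14 common + 4 leap = 14×365 + 4×366 = 6574 days.
Total: 41 + 6574 + 199 = 6814 days.
6814 mod 7 = 3, so 3 days before Saturday is Wednesday.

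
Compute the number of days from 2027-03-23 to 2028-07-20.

485

March 23, 2027 → March 23, 2028: 366 days (2028 is a leap year).
March 2028: 31 − 23 = 8 days remain.
Then April (30), May (31), June (30): 30 + 31 + 30 = 91 days.
July 1–20, 2028: 20 days.
Residual: 119 days.
Total: 485 days.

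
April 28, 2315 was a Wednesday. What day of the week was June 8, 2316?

Thursday

Day-of-year of April 28, 2315: 118.
Day-of-year of June 8, 2316: 160.
2315 has 365 days, so 365 − 118 = 247 days remain in 2315.
Total: 247 + 160 = 407 days.
407 mod 7 = 1, so 1 day after Wednesday is Thursday.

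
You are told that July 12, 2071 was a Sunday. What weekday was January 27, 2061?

Count forward from the earlier date (January 27, 2061) to the later (July 12, 2071):
Day-of-year of January 27, 2061: 27.
Day-of-year of July 12, 2071: 193.
2061 has 365 days, so 365 − 27 = 338 days remain in 2061.
Full years 2062–2070: 7 common + 2 leap = 7×365 + 2×366 = 3287 days.
Total: 338 + 3287 + 193 = 3818 days.
3818 mod 7 = 3, so 3 days before Sunday is Thursday.

Thursday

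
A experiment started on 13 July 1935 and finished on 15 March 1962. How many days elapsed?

Day-of-year of July 13, 1935: 194.
Day-of-year of March 15, 1962: 74.
1935 has 365 days, so 365 − 194 = 171 days remain in 1935.
Full years 1936–1961: 19 common + 7 leap = 19×365 + 7×366 = 9497 days.
Total: 171 + 9497 + 74 = 9742 days.

9742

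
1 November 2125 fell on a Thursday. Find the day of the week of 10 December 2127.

November 1, 2125 → November 1, 2126: 365 days.
November 1, 2126 → November 1, 2127: 365 days.
November 2127: 30 − 1 = 29 days remain.
December 1–10, 2127: 10 days.
Residual: 39 days.
Total: 769 days.
769 mod 7 = 6, so 6 days after Thursday is Wednesday.

Wednesday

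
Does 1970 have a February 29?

No

1970 is not a leap year.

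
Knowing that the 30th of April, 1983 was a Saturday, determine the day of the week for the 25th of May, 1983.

April 1983: 30 − 30 = 0 days remain.
May 1–25, 1983: 25 days.
Total: 0 + 25 = 25 days.
25 mod 7 = 4, so 4 days after Saturday is Wednesday.

Wednesday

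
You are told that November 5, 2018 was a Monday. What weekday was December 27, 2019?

November 5, 2018 → November 5, 2019: 365 days.
November 2019: 30 − 5 = 25 days remain.
December 1–27, 2019: 27 days.
Residual: 52 days.
Total: 417 days.
417 mod 7 = 4, so 4 days after Monday is Friday.

Friday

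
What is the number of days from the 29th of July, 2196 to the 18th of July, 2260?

23364

Day-of-year of July 29, 2196: 211.
Day-of-year of July 18, 2260: 200.
2196 has 366 days, so 366 − 211 = 155 days remain in 2196.
Full years 2197–2259: 49 common + 14 leap = 49×365 + 14×366 = 23009 days.
Total: 155 + 23009 + 200 = 23364 days.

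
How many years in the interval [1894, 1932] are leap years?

Years divisible by 4 in [1894, 1932]: 1896, 1900, 1904, 1908, 1912, 1916, 1920, 1924, 1928, 1932.
Of these, 1900 is divisible by 100 but not 400, so not leap.
Leap years: 10 − 1 = 9.

9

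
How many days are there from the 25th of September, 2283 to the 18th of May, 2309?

Day-of-year of September 25, 2283: 268.
Day-of-year of May 18, 2309: 138.
2283 has 365 days, so 365 − 268 = 97 days remain in 2283.
Full years 2284–2308: 19 common + 6 leap = 19×365 + 6×366 = 9131 days.
Total: 97 + 9131 + 138 = 9366 days.

9366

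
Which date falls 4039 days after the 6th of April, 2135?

the 27th of April, 2146

Count 4039 days after April 6, 2135:
Day-of-year of April 6, 2135: 96.
Day-of-year of April 27, 2146: 117.
2135 has 365 days, so 365 − 96 = 269 days remain in 2135.
Full years 2136–2145: 7 common + 3 leap = 7×365 + 3×366 = 3653 days.
Total: 269 + 3653 + 117 = 4039 days.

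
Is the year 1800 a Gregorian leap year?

1800 is not a leap year (divisible by 100 but not 400).

No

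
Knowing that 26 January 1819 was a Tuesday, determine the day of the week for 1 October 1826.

Day-of-year of January 26, 1819: 26.
Day-of-year of October 1, 1826: 274.
1819 has 365 days, so 365 − 26 = 339 days remain in 1819.
Full years: 1820: 366; 1821: 365; 1822: 365; 1823: 365; 1824: 366; 1825: 365. Sum = 2192.
Total: 339 + 2192 + 274 = 2805 days.
2805 mod 7 = 5, so 5 days after Tuesday is Sunday.

Sunday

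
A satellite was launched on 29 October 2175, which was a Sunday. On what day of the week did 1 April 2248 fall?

Saturday

Day-of-year of October 29, 2175: 302.
Day-of-year of April 1, 2248: 92.
2175 has 365 days, so 365 − 302 = 63 days remain in 2175.
Full years 2176–2247: 55 common + 17 leap = 55×365 + 17×366 = 26297 days.
Total: 63 + 26297 + 92 = 26452 days.
26452 mod 7 = 6, so 6 days after Sunday is Saturday.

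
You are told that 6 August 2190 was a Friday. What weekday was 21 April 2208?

From August 6, 2190 to August 6, 2207: 17 years, of which 3 contain a Feb 29 — 14×365 + 3×366 = 6208 days.
(2200 is not a leap year (divisible by 100 but not 400).)
August 2207: 31 − 6 = 25 days remain.
Then September (30), October (31), November (30), December (31), January (31), February 2208 (29), March (31): 30 + 31 + 30 + 31 + 31 + 29 + 31 = 213 days.
April 1–21, 2208: 21 days.
Residual: 259 days.
Total: 6467 days.
6467 mod 7 = 6, so 6 days after Friday is Thursday.

Thursday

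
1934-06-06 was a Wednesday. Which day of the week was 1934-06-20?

Within June 1934: 20 − 6 = 14 days.
14 is a multiple of 7, so 1934-06-20 falls on the same weekday: Wednesday.

Wednesday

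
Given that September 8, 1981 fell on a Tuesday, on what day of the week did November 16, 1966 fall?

Wednesday

Count forward from the earlier date (November 16, 1966) to the later (September 8, 1981):
From November 16, 1966 to November 16, 1980: 14 years, of which 4 contain a Feb 29 — 10×365 + 4×366 = 5114 days.
November 1980: 30 − 16 = 14 days remain.
Then 9 full months totalling 274 days.
September 1–8, 1981: 8 days.
Residual: 296 days.
Total: 5410 days.
5410 mod 7 = 6, so 6 days before Tuesday is Wednesday.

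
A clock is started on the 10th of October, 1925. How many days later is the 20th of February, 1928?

863

October 10, 1925 → October 10, 1926: 365 days.
October 10, 1926 → October 10, 1927: 365 days.
October 1927: 31 − 10 = 21 days remain.
Then November (30), December (31), January (31): 30 + 31 + 31 = 92 days.
February 1–20, 1928: 20 days (1928 is a leap year).
Residual: 133 days.
Total: 863 days.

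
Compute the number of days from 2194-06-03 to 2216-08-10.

From June 3, 2194 to June 3, 2216: 22 years, of which 5 contain a Feb 29 — 17×365 + 5×366 = 8035 days.
(2200 is not a leap year (divisible by 100 but not 400).)
June 2216: 30 − 3 = 27 days remain.
Then July (31): 31 days.
August 1–10, 2216: 10 days.
Residual: 68 days.
Total: 8103 days.

8103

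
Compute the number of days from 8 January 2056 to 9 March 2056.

January 2056: 31 − 8 = 23 days remain.
Then February 2056 (29): 29 days.
March 1–9, 2056: 9 days.
Total: 23 + 29 + 9 = 61 days.

61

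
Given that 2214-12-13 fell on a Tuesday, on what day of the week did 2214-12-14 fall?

Wednesday

Within December 2214: 14 − 13 = 1 day.
1 mod 7 = 1, so 1 day after Tuesday is Wednesday.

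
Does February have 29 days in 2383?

2383 is not a leap year.

No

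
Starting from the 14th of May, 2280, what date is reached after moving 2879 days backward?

the 26th of June, 2272

Count 2879 days before May 14, 2280:
Day-of-year of June 26, 2272: 178.
Day-of-year of May 14, 2280: 135.
2272 has 366 days, so 366 − 178 = 188 days remain in 2272.
Full years 2273–2279: 6 common + 1 leap = 6×365 + 1×366 = 2556 days.
Total: 188 + 2556 + 135 = 2879 days.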